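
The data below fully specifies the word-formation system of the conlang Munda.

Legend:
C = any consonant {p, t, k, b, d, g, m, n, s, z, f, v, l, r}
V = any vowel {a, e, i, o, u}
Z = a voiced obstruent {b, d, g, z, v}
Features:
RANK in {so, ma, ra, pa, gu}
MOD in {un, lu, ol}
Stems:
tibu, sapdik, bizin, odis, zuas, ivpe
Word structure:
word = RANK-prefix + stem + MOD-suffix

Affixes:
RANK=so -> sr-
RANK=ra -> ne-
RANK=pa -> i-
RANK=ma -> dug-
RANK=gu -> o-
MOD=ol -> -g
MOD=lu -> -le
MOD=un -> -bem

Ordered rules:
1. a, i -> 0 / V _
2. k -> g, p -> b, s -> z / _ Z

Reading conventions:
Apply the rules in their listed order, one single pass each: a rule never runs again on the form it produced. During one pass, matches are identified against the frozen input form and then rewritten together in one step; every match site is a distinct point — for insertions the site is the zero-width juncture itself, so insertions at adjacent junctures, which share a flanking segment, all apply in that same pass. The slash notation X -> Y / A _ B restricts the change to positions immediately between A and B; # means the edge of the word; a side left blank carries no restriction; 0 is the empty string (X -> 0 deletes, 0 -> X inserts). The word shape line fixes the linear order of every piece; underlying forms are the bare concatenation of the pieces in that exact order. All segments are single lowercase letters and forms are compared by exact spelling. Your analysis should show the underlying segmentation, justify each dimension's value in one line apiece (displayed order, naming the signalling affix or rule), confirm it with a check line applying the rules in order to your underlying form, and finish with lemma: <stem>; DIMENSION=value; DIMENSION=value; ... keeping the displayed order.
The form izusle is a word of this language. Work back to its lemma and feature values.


underlying: i-zuas-le
RANK=pa - signalled by the affix i-
MOD=lu - signalled by the affix -le
check: izuasle -> izusle -> izusle
lemma: zuas; RANK=pa; MOD=lu


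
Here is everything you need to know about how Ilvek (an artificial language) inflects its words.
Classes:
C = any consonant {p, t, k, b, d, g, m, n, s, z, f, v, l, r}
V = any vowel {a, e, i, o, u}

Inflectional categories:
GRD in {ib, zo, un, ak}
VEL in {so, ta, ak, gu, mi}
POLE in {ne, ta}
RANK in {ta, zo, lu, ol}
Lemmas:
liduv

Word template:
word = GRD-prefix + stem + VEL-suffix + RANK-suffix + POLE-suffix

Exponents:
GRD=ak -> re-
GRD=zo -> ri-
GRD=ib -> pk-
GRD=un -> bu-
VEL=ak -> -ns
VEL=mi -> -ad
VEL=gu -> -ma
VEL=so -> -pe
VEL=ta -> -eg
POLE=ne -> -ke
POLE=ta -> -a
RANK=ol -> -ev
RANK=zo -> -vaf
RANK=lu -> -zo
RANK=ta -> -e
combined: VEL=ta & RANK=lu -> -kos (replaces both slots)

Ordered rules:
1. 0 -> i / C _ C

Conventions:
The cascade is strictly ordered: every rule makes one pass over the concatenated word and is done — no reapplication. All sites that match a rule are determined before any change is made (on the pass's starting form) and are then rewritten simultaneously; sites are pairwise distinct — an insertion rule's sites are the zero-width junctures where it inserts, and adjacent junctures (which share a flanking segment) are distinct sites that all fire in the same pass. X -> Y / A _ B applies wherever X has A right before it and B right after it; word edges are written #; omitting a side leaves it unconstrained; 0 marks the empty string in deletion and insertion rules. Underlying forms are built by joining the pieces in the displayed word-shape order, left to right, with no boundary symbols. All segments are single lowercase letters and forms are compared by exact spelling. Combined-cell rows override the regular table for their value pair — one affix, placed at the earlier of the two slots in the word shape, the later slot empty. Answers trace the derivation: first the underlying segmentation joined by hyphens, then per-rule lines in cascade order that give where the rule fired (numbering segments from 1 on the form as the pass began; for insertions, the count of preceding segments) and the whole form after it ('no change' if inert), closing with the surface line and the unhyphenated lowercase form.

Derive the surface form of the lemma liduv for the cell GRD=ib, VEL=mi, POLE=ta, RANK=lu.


underlying: pk-liduv-ad-zo-a
1. 0 -> i / C _ C: inserts after position(s) 1, 2, 9: pikiliduvadizoa
surface: pikiliduvadizoa


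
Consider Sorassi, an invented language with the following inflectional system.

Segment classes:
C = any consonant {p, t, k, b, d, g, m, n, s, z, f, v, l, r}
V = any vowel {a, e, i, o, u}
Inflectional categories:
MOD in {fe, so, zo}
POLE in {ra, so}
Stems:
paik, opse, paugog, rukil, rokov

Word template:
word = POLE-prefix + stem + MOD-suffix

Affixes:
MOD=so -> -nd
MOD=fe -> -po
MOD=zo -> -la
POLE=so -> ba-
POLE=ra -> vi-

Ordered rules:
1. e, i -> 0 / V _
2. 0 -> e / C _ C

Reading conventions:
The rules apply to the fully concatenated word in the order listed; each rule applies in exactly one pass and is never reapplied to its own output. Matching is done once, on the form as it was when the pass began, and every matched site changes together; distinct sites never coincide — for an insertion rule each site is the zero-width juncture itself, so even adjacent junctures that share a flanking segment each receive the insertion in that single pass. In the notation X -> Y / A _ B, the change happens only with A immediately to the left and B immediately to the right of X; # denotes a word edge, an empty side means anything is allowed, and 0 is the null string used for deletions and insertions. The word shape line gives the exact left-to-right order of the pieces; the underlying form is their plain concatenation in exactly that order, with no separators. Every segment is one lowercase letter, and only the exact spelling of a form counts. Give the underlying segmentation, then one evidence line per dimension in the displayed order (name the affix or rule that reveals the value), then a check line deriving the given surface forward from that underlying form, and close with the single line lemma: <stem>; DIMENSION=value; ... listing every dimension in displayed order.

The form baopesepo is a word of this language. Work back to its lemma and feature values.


underlying: ba-opse-po
MOD=fe - signalled by the affix -po
POLE=so - signalled by the affix ba-
check: baopsepo -> baopsepo -> baopesepo
lemma: opse; MOD=fe; POLE=so


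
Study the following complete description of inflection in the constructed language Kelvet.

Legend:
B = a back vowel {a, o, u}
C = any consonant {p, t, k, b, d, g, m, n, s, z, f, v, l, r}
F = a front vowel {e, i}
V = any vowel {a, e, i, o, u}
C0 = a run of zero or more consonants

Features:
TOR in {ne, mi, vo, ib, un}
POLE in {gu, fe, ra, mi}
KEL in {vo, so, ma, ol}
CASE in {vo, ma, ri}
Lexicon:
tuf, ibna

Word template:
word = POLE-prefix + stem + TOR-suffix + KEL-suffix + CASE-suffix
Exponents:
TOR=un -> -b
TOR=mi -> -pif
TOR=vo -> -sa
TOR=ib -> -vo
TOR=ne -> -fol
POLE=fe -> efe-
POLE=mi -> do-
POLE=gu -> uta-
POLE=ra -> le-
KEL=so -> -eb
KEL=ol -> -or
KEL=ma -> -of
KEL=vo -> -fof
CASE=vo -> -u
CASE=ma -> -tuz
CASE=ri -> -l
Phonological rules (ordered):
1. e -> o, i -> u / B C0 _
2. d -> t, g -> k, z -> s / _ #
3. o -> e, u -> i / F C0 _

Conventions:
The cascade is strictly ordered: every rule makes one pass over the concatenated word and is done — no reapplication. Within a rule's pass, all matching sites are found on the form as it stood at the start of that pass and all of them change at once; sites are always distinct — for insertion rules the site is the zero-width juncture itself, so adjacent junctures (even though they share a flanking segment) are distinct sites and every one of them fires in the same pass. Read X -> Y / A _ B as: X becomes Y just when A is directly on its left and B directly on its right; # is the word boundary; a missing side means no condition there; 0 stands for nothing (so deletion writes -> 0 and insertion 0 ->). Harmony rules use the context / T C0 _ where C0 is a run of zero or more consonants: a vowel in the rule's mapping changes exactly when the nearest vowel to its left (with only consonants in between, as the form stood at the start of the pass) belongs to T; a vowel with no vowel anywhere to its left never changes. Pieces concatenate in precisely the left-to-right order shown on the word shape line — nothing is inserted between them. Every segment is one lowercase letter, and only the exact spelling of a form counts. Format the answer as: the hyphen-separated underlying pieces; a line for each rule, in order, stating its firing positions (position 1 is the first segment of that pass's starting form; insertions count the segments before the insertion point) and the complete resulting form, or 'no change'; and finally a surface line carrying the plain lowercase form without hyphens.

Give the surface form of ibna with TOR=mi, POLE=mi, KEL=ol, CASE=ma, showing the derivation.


underlying: do-ibna-pif-or-tuz
1. e -> o, i -> u / B C0 _: fires at position(s) 3, 8: doubnapufortuz
2. d -> t, g -> k, z -> s / _ #: fires at position(s) 14: doubnapufortus
3. o -> e, u -> i / F C0 _: no change
surface: doubnapufortus


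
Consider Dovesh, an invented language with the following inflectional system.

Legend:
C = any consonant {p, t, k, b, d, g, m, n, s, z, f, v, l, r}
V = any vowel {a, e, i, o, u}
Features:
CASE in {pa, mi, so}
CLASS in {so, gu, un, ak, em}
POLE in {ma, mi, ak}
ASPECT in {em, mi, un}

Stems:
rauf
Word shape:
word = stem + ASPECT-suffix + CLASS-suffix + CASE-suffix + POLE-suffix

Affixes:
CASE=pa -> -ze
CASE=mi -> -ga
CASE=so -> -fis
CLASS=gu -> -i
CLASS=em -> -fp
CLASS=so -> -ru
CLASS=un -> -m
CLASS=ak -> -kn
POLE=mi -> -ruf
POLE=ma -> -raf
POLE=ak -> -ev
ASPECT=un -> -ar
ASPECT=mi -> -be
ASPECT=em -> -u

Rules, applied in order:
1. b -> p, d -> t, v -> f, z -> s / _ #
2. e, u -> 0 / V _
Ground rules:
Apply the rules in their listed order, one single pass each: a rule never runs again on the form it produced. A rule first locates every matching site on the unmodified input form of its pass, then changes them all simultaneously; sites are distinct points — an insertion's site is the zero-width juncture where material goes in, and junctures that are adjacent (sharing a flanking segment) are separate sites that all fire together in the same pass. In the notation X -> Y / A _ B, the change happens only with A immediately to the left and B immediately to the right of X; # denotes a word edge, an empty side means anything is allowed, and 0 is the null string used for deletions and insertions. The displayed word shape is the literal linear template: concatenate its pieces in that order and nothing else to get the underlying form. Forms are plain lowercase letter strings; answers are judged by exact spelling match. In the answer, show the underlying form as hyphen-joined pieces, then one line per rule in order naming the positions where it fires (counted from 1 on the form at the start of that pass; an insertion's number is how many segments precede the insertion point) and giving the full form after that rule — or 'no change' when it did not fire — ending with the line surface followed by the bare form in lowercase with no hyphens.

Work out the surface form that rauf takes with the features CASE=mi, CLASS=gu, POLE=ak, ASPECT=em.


underlying: rauf-u-i-ga-ev
1. b -> p, d -> t, v -> f, z -> s / _ #: fires at position(s) 10: raufuigaef
2. e, u -> 0 / V _: fires at position(s) 3, 9: rafuigaf
surface: rafuigaf


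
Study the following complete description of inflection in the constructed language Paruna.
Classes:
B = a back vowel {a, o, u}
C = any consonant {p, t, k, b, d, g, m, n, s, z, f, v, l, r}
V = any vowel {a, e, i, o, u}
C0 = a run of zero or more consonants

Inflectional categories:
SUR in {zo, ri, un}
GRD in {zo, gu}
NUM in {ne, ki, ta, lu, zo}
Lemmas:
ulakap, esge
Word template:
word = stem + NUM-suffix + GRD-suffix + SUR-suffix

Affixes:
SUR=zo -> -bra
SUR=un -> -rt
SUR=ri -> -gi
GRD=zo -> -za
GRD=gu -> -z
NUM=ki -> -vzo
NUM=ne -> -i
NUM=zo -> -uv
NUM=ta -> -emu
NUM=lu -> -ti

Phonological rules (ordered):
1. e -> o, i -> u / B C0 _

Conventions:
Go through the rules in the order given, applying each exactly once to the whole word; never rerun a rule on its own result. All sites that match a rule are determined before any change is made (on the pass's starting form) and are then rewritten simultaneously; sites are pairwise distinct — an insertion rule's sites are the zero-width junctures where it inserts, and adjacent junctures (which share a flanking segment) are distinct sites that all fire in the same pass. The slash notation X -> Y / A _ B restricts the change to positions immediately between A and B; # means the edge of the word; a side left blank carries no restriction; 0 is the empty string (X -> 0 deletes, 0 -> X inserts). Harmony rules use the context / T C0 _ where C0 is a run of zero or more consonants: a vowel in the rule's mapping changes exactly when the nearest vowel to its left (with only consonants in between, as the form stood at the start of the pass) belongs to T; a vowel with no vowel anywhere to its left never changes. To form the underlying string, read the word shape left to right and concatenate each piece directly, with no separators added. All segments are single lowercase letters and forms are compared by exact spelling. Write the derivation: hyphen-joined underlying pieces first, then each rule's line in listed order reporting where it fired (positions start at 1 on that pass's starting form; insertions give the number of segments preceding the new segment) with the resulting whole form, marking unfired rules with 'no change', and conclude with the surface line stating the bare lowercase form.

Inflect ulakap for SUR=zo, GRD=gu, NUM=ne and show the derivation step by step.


underlying: ulakap-i-z-bra
1. e -> o, i -> u / B C0 _: fires at position(s) 7: ulakapuzbra
surface: ulakapuzbra


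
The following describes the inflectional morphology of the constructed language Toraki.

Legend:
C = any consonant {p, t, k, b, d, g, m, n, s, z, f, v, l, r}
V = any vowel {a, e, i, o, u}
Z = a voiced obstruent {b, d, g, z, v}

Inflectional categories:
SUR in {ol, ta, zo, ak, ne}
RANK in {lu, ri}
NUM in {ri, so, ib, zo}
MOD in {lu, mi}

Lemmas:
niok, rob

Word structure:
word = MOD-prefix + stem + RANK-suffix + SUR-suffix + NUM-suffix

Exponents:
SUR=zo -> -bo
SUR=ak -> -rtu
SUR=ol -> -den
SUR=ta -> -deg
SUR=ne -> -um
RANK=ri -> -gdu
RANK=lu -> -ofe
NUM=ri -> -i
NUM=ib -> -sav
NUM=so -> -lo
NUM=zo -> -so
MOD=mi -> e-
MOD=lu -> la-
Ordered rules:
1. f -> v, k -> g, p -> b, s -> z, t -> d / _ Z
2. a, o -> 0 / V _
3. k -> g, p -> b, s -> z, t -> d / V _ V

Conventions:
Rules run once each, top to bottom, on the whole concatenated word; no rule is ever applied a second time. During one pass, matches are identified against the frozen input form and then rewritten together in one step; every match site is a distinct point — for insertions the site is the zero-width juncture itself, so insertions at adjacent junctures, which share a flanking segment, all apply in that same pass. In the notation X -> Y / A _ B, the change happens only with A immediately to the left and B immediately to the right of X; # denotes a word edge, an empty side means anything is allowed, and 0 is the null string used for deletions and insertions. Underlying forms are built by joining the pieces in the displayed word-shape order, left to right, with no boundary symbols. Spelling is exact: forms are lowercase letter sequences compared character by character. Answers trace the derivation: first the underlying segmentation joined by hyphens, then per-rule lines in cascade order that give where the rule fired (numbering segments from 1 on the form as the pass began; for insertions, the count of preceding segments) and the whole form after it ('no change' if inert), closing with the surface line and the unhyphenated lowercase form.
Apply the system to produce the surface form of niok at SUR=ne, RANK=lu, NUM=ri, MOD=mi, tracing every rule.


underlying: e-niok-ofe-um-i
1. f -> v, k -> g, p -> b, s -> z, t -> d / _ Z: no change
2. a, o -> 0 / V _: fires at position(s) 4: enikofeumi
3. k -> g, p -> b, s -> z, t -> d / V _ V: fires at position(s) 4: enigofeumi
surface: enigofeumi


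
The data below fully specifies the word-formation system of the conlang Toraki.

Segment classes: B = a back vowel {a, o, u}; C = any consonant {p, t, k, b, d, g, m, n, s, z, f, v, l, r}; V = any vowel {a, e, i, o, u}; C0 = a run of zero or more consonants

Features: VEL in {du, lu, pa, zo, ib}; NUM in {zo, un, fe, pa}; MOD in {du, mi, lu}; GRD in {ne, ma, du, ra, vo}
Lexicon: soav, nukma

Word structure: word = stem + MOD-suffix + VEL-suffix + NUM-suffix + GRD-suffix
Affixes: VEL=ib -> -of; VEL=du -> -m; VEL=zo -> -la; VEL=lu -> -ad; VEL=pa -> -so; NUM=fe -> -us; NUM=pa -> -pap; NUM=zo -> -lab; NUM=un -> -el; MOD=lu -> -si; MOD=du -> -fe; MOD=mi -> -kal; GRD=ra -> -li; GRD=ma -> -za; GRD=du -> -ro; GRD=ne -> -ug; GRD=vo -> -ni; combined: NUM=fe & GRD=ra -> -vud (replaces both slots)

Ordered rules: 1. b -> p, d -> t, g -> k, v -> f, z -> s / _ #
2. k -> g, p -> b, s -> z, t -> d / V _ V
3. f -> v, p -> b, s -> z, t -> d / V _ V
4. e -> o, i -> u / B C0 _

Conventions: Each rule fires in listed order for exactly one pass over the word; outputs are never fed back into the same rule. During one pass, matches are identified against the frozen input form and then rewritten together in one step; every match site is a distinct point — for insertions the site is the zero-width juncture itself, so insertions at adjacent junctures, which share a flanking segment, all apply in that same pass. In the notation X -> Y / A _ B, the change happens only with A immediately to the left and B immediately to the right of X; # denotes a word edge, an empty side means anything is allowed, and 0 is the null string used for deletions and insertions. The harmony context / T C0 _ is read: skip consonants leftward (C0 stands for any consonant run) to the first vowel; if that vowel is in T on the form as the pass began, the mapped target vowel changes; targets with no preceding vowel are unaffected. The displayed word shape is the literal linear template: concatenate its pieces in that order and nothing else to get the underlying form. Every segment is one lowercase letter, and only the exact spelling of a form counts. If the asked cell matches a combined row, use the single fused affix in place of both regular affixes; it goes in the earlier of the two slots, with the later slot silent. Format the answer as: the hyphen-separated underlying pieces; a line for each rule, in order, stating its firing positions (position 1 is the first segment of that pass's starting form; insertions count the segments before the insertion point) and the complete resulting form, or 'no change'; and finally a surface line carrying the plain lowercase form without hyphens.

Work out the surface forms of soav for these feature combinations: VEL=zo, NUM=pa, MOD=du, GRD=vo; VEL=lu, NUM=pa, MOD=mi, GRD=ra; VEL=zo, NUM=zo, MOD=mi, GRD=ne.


cell VEL=zo, NUM=pa, MOD=du, GRD=vo:
underlying: soav-fe-la-pap-ni
1. b -> p, d -> t, g -> k, v -> f, z -> s / _ #: no change
2. k -> g, p -> b, s -> z, t -> d / V _ V: fires at position(s) 9: soavfelabapni
3. f -> v, p -> b, s -> z, t -> d / V _ V: no change
4. e -> o, i -> u / B C0 _: fires at position(s) 6, 13: soavfolabapnu
surface: soavfolabapnu

cell VEL=lu, NUM=pa, MOD=mi, GRD=ra:
underlying: soav-kal-ad-pap-li
1. b -> p, d -> t, g -> k, v -> f, z -> s / _ #: no change
2. k -> g, p -> b, s -> z, t -> d / V _ V: no change
3. f -> v, p -> b, s -> z, t -> d / V _ V: no change
4. e -> o, i -> u / B C0 _: fires at position(s) 14: soavkaladpaplu
surface: soavkaladpaplu

cell VEL=zo, NUM=zo, MOD=mi, GRD=ne:
underlying: soav-kal-la-lab-ug
1. b -> p, d -> t, g -> k, v -> f, z -> s / _ #: fires at position(s) 14: soavkallalabuk
2. k -> g, p -> b, s -> z, t -> d / V _ V: no change
3. f -> v, p -> b, s -> z, t -> d / V _ V: no change
4. e -> o, i -> u / B C0 _: no change
surface: soavkallalabuk


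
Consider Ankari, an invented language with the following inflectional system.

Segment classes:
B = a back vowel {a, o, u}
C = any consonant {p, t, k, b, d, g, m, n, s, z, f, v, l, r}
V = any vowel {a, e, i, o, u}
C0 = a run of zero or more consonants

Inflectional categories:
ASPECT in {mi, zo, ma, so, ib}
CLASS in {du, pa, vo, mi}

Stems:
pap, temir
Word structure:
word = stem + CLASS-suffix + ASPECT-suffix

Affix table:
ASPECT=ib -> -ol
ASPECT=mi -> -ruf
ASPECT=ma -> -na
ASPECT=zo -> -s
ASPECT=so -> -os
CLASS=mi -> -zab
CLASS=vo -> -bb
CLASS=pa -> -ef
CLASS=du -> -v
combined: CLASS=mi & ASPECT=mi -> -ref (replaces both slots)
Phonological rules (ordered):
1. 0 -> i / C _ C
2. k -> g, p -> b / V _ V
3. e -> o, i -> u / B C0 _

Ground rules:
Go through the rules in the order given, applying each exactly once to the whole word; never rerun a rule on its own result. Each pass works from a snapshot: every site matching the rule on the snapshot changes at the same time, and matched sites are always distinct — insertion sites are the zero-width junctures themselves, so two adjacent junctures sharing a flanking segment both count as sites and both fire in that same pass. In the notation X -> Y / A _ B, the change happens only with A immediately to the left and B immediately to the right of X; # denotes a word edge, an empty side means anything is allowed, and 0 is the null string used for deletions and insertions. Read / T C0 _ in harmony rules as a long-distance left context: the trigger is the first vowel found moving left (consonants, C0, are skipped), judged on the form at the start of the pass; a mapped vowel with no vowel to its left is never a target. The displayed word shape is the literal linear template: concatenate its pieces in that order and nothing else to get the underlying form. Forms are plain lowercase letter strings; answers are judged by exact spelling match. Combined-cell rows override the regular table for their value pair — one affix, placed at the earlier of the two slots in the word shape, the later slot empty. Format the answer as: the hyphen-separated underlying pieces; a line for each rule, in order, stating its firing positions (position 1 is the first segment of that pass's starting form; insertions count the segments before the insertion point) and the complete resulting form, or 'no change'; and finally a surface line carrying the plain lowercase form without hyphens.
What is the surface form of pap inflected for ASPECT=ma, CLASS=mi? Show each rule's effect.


underlying: pap-zab-na
1. 0 -> i / C _ C: inserts after position(s) 3, 6: papizabina
2. k -> g, p -> b / V _ V: fires at position(s) 3: pabizabina
3. e -> o, i -> u / B C0 _: fires at position(s) 4, 8: pabuzabuna
surface: pabuzabuna


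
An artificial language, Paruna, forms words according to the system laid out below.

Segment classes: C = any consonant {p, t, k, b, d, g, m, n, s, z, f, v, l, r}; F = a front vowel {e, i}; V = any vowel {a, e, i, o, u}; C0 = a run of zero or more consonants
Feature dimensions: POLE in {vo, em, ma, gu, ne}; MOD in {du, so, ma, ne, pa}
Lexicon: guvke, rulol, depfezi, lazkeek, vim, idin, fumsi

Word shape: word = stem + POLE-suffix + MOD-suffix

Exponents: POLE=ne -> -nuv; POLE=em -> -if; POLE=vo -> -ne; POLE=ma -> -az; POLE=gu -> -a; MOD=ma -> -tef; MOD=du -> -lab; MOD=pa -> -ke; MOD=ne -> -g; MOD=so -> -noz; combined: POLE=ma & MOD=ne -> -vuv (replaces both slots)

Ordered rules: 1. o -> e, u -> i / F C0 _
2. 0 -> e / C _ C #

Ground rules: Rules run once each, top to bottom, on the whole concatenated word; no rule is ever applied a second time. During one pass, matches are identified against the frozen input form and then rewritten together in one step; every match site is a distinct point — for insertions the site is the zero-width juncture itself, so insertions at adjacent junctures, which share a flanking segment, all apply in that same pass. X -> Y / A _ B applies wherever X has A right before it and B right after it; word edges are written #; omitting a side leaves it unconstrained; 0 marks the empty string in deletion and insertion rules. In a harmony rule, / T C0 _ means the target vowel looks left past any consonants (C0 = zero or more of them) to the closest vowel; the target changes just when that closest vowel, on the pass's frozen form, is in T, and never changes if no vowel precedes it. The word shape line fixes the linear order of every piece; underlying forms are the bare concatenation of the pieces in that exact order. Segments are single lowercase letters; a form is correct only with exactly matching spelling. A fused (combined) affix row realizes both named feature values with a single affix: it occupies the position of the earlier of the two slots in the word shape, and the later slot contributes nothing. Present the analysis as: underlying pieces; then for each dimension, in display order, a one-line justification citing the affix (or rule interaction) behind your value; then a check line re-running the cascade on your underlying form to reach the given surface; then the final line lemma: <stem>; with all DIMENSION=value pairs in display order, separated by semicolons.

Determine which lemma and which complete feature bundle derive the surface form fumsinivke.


underlying: fumsi-nuv-ke
POLE=ne - signalled by the affix -nuv
MOD=pa - signalled by the affix -ke
check: fumsinuvke -> fumsinivke -> fumsinivke
lemma: fumsi; POLE=ne; MOD=pa


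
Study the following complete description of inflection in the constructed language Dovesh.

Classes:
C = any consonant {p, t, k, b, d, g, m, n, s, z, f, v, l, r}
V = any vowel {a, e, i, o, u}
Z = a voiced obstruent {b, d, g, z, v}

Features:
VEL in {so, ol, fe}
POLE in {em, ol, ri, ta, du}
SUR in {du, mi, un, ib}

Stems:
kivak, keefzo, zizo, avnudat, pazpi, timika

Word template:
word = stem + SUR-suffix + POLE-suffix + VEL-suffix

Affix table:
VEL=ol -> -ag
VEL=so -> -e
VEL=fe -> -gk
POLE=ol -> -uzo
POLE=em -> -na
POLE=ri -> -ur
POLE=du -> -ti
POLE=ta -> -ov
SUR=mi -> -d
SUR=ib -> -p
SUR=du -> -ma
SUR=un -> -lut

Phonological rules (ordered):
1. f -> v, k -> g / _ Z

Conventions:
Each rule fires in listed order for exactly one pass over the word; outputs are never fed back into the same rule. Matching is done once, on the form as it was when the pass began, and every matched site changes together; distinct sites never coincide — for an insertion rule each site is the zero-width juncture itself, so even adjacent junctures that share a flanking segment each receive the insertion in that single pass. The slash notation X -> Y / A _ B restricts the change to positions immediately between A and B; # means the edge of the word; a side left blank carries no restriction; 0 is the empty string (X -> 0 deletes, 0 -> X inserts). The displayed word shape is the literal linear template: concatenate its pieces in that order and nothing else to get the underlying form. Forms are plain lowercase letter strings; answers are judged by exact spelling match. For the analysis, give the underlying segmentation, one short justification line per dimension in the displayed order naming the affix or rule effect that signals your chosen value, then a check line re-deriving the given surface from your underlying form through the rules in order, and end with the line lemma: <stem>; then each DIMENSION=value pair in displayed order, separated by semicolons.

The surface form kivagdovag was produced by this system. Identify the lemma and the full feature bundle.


underlying: kivak-d-ov-ag
VEL=ol - signalled by the affix -ag
POLE=ta - signalled by the affix -ov
SUR=mi - signalled by the affix -d
check: kivakdovag -> kivagdovag
lemma: kivak; VEL=ol; POLE=ta; SUR=mi


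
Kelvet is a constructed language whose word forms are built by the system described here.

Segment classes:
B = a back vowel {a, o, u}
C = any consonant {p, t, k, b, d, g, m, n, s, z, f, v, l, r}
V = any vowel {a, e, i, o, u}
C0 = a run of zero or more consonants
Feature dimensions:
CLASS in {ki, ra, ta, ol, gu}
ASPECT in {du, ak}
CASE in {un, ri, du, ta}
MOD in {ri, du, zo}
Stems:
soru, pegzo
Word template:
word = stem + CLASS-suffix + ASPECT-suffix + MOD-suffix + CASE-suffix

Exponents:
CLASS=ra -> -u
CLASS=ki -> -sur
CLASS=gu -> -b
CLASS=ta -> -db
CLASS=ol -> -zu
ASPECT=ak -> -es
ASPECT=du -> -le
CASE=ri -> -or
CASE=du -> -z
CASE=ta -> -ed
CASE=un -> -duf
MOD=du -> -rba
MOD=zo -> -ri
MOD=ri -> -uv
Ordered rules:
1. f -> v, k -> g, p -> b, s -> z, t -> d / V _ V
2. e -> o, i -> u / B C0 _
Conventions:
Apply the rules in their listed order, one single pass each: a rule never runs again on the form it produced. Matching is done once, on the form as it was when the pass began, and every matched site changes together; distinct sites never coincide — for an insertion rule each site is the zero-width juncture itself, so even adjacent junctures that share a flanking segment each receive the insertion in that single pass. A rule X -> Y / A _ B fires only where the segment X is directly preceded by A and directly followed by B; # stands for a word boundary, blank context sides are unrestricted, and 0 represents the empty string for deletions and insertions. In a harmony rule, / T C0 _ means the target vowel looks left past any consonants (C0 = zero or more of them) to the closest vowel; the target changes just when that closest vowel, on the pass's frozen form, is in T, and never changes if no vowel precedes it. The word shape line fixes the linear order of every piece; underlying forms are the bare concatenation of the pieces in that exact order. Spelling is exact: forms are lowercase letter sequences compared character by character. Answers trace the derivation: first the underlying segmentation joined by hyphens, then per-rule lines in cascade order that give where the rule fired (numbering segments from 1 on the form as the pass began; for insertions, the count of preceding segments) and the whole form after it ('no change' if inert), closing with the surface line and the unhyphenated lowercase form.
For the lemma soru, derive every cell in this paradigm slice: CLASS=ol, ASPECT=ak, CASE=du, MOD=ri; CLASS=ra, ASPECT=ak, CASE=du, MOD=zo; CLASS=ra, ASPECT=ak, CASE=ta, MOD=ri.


cell CLASS=ol, ASPECT=ak, CASE=du, MOD=ri:
underlying: soru-zu-es-uv-z
1. f -> v, k -> g, p -> b, s -> z, t -> d / V _ V: fires at position(s) 8: soruzuezuvz
2. e -> o, i -> u / B C0 _: fires at position(s) 7: soruzuozuvz
surface: soruzuozuvz

cell CLASS=ra, ASPECT=ak, CASE=du, MOD=zo:
underlying: soru-u-es-ri-z
1. f -> v, k -> g, p -> b, s -> z, t -> d / V _ V: no change
2. e -> o, i -> u / B C0 _: fires at position(s) 6: soruuosriz
surface: soruuosriz

cell CLASS=ra, ASPECT=ak, CASE=ta, MOD=ri:
underlying: soru-u-es-uv-ed
1. f -> v, k -> g, p -> b, s -> z, t -> d / V _ V: fires at position(s) 7: soruuezuved
2. e -> o, i -> u / B C0 _: fires at position(s) 6, 10: soruuozuvod
surface: soruuozuvod


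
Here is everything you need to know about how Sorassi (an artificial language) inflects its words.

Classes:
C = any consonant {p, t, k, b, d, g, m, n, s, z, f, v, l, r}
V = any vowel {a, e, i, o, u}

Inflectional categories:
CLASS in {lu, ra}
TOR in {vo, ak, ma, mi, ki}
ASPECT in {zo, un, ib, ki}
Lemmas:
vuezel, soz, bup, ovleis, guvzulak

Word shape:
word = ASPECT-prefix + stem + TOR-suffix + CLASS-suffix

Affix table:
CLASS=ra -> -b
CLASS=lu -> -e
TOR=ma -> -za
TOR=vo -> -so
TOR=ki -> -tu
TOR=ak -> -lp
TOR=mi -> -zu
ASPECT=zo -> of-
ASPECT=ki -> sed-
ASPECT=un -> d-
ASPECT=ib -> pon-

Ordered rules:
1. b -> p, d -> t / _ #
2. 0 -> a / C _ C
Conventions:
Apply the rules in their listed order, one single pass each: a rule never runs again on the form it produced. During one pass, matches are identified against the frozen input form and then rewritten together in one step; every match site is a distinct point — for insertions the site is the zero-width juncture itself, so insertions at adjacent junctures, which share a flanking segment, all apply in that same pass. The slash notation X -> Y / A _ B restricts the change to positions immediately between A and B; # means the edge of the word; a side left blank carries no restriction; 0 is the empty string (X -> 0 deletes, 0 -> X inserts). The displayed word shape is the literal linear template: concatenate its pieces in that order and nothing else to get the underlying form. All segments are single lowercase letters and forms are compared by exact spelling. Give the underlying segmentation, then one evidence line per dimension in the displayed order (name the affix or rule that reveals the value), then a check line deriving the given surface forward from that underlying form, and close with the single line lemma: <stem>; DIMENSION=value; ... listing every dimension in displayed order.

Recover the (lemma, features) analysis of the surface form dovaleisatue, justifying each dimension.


underlying: d-ovleis-tu-e
CLASS=lu - signalled by the affix -e
TOR=ki - signalled by the affix -tu
ASPECT=un - signalled by the affix d-
check: dovleistue -> dovleistue -> dovaleisatue
lemma: ovleis; CLASS=lu; TOR=ki; ASPECT=un


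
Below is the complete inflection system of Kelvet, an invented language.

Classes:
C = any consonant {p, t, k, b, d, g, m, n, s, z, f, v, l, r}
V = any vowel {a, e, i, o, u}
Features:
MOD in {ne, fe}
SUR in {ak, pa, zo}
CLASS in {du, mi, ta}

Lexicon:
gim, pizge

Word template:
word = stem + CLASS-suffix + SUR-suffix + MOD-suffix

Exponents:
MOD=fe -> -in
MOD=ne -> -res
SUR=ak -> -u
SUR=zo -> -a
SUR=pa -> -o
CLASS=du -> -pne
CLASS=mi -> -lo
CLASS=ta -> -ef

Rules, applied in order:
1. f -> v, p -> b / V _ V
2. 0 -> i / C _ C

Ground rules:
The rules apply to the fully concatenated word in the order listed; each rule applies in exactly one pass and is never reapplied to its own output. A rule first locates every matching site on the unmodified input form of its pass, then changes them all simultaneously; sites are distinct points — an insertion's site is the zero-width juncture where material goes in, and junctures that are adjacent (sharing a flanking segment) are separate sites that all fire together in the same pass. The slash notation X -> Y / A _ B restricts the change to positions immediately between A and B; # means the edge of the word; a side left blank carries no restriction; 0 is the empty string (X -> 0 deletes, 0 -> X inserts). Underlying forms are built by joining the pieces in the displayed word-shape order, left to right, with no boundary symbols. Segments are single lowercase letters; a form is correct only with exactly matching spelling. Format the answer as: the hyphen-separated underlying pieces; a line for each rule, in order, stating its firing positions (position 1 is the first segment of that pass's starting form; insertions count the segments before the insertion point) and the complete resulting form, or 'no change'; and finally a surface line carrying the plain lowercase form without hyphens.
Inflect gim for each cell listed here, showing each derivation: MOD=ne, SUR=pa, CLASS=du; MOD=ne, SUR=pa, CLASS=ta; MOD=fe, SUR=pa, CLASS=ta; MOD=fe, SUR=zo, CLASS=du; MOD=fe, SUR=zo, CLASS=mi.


cell MOD=ne, SUR=pa, CLASS=du:
underlying: gim-pne-o-res
1. f -> v, p -> b / V _ V: no change
2. 0 -> i / C _ C: inserts after position(s) 3, 4: gimipineores
surface: gimipineores

cell MOD=ne, SUR=pa, CLASS=ta:
underlying: gim-ef-o-res
1. f -> v, p -> b / V _ V: fires at position(s) 5: gimevores
2. 0 -> i / C _ C: no change
surface: gimevores

cell MOD=fe, SUR=pa, CLASS=ta:
underlying: gim-ef-o-in
1. f -> v, p -> b / V _ V: fires at position(s) 5: gimevoin
2. 0 -> i / C _ C: no change
surface: gimevoin

cell MOD=fe, SUR=zo, CLASS=du:
underlying: gim-pne-a-in
1. f -> v, p -> b / V _ V: no change
2. 0 -> i / C _ C: inserts after position(s) 3, 4: gimipineain
surface: gimipineain

cell MOD=fe, SUR=zo, CLASS=mi:
underlying: gim-lo-a-in
1. f -> v, p -> b / V _ V: no change
2. 0 -> i / C _ C: inserts after position(s) 3: gimiloain
surface: gimiloain


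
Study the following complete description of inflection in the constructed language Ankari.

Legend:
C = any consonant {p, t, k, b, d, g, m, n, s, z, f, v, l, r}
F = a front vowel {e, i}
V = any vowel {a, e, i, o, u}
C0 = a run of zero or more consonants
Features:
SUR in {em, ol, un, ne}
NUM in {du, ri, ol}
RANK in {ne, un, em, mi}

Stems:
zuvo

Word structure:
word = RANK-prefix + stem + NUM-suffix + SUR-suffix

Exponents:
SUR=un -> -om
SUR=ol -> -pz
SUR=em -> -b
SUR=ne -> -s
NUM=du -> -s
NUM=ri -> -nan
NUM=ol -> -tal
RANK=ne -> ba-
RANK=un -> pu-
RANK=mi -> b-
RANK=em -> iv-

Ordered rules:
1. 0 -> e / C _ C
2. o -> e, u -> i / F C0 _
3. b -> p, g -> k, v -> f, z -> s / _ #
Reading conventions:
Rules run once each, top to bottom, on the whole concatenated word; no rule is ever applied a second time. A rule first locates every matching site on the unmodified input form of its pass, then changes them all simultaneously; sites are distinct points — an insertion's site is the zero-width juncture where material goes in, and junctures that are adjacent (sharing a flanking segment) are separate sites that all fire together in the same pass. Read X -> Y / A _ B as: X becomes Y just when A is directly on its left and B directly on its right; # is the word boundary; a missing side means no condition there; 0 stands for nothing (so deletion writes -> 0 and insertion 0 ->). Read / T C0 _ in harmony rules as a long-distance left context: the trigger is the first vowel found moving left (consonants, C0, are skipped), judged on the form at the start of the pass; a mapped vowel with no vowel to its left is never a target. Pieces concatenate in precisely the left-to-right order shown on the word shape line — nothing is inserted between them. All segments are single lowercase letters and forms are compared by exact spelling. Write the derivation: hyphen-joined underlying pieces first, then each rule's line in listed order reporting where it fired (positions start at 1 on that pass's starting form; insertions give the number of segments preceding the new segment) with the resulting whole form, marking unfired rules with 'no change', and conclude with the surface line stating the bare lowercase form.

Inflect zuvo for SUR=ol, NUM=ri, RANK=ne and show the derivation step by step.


underlying: ba-zuvo-nan-pz
1. 0 -> e / C _ C: inserts after position(s) 9, 10: bazuvonanepez
2. o -> e, u -> i / F C0 _: no change
3. b -> p, g -> k, v -> f, z -> s / _ #: fires at position(s) 13: bazuvonanepes
surface: bazuvonanepes


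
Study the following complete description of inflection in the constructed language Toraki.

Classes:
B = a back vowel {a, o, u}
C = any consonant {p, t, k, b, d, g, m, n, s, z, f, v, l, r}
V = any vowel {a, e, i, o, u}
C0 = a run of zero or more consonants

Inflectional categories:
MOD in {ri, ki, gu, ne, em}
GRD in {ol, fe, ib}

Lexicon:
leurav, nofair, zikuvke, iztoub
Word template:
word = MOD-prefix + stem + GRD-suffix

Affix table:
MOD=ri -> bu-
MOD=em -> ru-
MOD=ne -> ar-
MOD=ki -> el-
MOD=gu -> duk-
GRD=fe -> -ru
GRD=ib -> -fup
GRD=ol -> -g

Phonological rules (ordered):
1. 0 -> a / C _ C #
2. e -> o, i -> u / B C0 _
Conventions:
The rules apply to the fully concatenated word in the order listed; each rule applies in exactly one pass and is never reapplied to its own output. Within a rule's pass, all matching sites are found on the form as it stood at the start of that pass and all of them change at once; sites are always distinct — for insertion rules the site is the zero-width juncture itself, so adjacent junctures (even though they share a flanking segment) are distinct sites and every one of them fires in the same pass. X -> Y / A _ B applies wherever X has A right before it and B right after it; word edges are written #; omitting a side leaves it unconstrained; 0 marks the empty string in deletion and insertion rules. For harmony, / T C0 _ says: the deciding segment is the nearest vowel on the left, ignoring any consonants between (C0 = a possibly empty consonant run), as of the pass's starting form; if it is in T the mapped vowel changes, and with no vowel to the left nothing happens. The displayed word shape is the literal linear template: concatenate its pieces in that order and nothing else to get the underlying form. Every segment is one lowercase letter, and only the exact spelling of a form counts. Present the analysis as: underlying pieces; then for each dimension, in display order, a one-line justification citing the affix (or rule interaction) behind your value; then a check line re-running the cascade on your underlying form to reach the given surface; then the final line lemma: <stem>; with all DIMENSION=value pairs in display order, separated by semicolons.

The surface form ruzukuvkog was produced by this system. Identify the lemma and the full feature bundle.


underlying: ru-zikuvke-g
MOD=em - signalled by the affix ru-
GRD=ol - signalled by the affix -g
check: ruzikuvkeg -> ruzikuvkeg -> ruzukuvkog
lemma: zikuvke; MOD=em; GRD=ol
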